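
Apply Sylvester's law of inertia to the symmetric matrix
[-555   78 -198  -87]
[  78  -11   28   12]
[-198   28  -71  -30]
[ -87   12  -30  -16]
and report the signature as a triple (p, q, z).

step 0: pivot -555 → sign −
step 1: pivot -7/185 → sign −
step 2: pivot 3/7 → sign +
step 3: pivot -1 → sign −
signature = (1, 3, 0)

Answer: (1, 3, 0)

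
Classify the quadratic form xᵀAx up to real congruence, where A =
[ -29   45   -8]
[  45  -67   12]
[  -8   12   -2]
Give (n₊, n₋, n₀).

step 0: pivot -29 → sign −
step 1: pivot 82/29 → sign +
step 2: pivot 6/41 → sign +
signature = (2, 1, 0)

Answer: (2, 1, 0)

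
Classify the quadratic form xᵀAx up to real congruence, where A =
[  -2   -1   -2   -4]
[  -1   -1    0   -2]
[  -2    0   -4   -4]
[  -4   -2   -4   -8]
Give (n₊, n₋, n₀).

Answer: (0, 2, 2)

Derivation:
step 0: pivot -2 → sign −
step 1: pivot -1/2 → sign −
step 2: row/col 2 already zero → sign 0
step 3: row/col 3 already zero → sign 0
signature = (0, 2, 2)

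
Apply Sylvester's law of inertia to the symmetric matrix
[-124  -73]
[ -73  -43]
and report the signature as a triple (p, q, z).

Answer: (0, 2, 0)

Derivation:
step 0: pivot -124 → sign −
step 1: pivot -3/124 → sign −
signature = (0, 2, 0)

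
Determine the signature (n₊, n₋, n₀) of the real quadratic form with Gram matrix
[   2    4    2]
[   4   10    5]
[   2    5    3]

Answer: (3, 0, 0)

Derivation:
step 0: pivot 2 → sign +
step 1: pivot 2 → sign +
step 2: pivot 1/2 → sign +
signature = (3, 0, 0)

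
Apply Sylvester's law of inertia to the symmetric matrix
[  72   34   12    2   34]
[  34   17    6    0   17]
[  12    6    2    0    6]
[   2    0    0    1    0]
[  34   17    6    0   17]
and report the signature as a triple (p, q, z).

Answer: (2, 1, 2)

Derivation:
step 0: pivot 72 → sign +
step 1: pivot 17/18 → sign +
step 2: pivot -2/17 → sign −
step 3: row/col 3 already zero → sign 0
step 4: row/col 4 already zero → sign 0
signature = (2, 1, 2)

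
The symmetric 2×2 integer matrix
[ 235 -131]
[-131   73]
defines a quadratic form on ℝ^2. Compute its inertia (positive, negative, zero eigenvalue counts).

step 0: pivot 235 → sign +
step 1: pivot -6/235 → sign −
signature = (1, 1, 0)

Answer: (1, 1, 0)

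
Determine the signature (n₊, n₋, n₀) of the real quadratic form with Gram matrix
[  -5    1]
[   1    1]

step 0: pivot -5 → sign −
step 1: pivot 6/5 → sign +
signature = (1, 1, 0)

Answer: (1, 1, 0)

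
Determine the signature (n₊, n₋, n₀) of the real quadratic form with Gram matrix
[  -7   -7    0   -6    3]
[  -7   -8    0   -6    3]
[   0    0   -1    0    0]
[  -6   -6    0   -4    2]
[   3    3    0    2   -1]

Answer: (1, 3, 1)

Derivation:
step 0: pivot -7 → sign −
step 1: pivot -1 → sign −
step 2: pivot -1 → sign −
step 3: pivot 8/7 → sign +
step 4: row/col 4 already zero → sign 0
signature = (1, 3, 1)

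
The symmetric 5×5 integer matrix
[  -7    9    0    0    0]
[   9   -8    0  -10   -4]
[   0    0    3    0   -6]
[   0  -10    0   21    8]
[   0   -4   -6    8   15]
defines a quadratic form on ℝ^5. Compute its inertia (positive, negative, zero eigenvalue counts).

step 0: pivot -7 → sign −
step 1: pivot 25/7 → sign +
step 2: pivot 3 → sign +
step 3: pivot -7 → sign −
step 4: pivot -3/175 → sign −
signature = (2, 3, 0)

Answer: (2, 3, 0)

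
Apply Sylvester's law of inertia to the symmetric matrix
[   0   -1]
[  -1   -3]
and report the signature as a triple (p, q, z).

step 0: pivot -3 → sign −
step 1: pivot 1/3 → sign +
signature = (1, 1, 0)

Answer: (1, 1, 0)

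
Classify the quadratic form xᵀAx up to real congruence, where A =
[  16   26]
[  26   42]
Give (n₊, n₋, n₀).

Answer: (1, 1, 0)

Derivation:
step 0: pivot 16 → sign +
step 1: pivot -1/4 → sign −
signature = (1, 1, 0)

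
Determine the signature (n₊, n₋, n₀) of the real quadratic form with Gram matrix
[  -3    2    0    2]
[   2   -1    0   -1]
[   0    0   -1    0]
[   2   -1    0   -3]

step 0: pivot -3 → sign −
step 1: pivot 1/3 → sign +
step 2: pivot -1 → sign −
step 3: pivot -2 → sign −
signature = (1, 3, 0)

Answer: (1, 3, 0)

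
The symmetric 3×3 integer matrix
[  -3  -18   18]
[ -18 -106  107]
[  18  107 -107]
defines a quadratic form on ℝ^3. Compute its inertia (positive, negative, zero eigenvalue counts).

Answer: (2, 1, 0)

Derivation:
step 0: pivot -3 → sign −
step 1: pivot 2 → sign +
step 2: pivot 1/2 → sign +
signature = (2, 1, 0)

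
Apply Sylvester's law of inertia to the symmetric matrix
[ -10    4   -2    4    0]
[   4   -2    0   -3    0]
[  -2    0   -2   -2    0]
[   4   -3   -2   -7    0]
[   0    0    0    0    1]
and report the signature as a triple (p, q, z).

step 0: pivot -10 → sign −
step 1: pivot -2/5 → sign −
step 2: pivot -1/2 → sign −
step 3: pivot 1 → sign +
step 4: row/col 4 already zero → sign 0
signature = (1, 3, 1)

Answer: (1, 3, 1)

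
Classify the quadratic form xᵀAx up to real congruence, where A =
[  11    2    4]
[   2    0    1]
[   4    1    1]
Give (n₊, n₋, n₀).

Answer: (1, 2, 0)

Derivation:
step 0: pivot 11 → sign +
step 1: pivot -4/11 → sign −
step 2: pivot -1/4 → sign −
signature = (1, 2, 0)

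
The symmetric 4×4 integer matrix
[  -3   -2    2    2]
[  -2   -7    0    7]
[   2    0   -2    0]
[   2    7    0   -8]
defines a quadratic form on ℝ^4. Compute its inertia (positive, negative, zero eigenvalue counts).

Answer: (0, 4, 0)

Derivation:
step 0: pivot -3 → sign −
step 1: pivot -17/3 → sign −
step 2: pivot -6/17 → sign −
step 3: pivot -1 → sign −
signature = (0, 4, 0)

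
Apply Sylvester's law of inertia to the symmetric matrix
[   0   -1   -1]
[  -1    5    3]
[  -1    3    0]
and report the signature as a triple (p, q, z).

step 0: pivot 5 → sign +
step 1: pivot -1/5 → sign −
step 2: pivot -1 → sign −
signature = (1, 2, 0)

Answer: (1, 2, 0)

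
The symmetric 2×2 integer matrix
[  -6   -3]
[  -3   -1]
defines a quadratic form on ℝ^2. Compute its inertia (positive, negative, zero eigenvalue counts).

Answer: (1, 1, 0)

Derivation:
step 0: pivot -6 → sign −
step 1: pivot 1/2 → sign +
signature = (1, 1, 0)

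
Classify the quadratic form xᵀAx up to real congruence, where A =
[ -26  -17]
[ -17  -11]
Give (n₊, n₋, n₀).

Answer: (1, 1, 0)

Derivation:
step 0: pivot -26 → sign −
step 1: pivot 3/26 → sign +
signature = (1, 1, 0)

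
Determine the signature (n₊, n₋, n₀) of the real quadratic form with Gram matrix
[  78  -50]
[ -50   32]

Answer: (1, 1, 0)

Derivation:
step 0: pivot 78 → sign +
step 1: pivot -2/39 → sign −
signature = (1, 1, 0)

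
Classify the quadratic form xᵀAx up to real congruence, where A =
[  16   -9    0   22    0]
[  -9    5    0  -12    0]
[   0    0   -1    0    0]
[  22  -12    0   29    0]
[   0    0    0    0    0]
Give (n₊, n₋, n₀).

Answer: (2, 2, 1)

Derivation:
step 0: pivot 16 → sign +
step 1: pivot -1/16 → sign −
step 2: pivot -1 → sign −
step 3: pivot 1 → sign +
step 4: row/col 4 already zero → sign 0
signature = (2, 2, 1)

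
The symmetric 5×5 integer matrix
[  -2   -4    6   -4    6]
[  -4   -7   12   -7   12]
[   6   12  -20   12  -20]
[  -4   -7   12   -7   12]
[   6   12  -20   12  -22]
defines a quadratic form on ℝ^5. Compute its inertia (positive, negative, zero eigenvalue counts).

Answer: (1, 3, 1)

Derivation:
step 0: pivot -2 → sign −
step 1: pivot 1 → sign +
step 2: pivot -2 → sign −
step 3: pivot -2 → sign −
step 4: row/col 4 already zero → sign 0
signature = (1, 3, 1)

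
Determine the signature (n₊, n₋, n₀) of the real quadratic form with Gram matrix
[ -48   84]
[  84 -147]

Answer: (0, 1, 1)

Derivation:
step 0: pivot -48 → sign −
step 1: row/col 1 already zero → sign 0
signature = (0, 1, 1)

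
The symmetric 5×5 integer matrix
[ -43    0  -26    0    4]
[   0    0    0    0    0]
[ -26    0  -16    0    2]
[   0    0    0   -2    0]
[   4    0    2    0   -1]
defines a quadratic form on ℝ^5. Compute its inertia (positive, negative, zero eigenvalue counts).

step 0: pivot -43 → sign −
step 1: pivot -12/43 → sign −
step 2: pivot -2 → sign −
step 3: row/col 3 already zero → sign 0
step 4: row/col 4 already zero → sign 0
signature = (0, 3, 2)

Answer: (0, 3, 2)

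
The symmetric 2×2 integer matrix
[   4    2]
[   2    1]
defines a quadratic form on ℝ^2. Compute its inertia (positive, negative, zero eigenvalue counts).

Answer: (1, 0, 1)

Derivation:
step 0: pivot 4 → sign +
step 1: row/col 1 already zero → sign 0
signature = (1, 0, 1)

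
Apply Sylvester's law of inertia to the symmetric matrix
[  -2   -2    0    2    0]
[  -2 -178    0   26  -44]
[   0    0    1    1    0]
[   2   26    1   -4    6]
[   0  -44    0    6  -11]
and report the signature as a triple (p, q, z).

Answer: (2, 2, 1)

Derivation:
step 0: pivot -2 → sign −
step 1: pivot -176 → sign −
step 2: pivot 1 → sign +
step 3: pivot 3/11 → sign +
step 4: row/col 4 already zero → sign 0
signature = (2, 2, 1)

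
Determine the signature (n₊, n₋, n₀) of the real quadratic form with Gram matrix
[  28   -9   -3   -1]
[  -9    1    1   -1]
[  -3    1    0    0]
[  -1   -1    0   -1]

Answer: (1, 3, 0)

Derivation:
step 0: pivot 28 → sign +
step 1: pivot -53/28 → sign −
step 2: pivot -17/53 → sign −
step 3: pivot -1/17 → sign −
signature = (1, 3, 0)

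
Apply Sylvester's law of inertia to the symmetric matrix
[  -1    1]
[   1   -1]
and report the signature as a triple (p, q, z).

step 0: pivot -1 → sign −
step 1: row/col 1 already zero → sign 0
signature = (0, 1, 1)

Answer: (0, 1, 1)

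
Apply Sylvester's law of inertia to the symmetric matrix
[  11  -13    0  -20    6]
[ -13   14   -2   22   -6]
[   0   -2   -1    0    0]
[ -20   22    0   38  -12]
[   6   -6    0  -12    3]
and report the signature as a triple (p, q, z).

step 0: pivot 11 → sign +
step 1: pivot -15/11 → sign −
step 2: pivot 29/15 → sign +
step 3: pivot 18/29 → sign +
step 4: pivot -1 → sign −
signature = (3, 2, 0)

Answer: (3, 2, 0)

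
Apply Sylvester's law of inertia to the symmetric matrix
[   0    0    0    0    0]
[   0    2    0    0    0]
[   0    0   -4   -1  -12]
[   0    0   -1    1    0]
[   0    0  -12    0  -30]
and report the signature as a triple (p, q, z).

Answer: (2, 2, 1)

Derivation:
step 0: pivot 2 → sign +
step 1: pivot -4 → sign −
step 2: pivot 5/4 → sign +
step 3: pivot -6/5 → sign −
step 4: row/col 4 already zero → sign 0
signature = (2, 2, 1)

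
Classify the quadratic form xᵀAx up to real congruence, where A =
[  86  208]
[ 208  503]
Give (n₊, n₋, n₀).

Answer: (1, 1, 0)

Derivation:
step 0: pivot 86 → sign +
step 1: pivot -3/43 → sign −
signature = (1, 1, 0)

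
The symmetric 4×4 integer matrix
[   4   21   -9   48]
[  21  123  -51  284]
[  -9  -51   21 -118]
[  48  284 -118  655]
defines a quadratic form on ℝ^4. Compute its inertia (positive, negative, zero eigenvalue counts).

step 0: pivot 4 → sign +
step 1: pivot 51/4 → sign +
step 2: pivot -6/17 → sign −
step 3: pivot -1/3 → sign −
signature = (2, 2, 0)

Answer: (2, 2, 0)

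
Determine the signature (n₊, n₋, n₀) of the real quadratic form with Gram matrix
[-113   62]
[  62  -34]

step 0: pivot -113 → sign −
step 1: pivot 2/113 → sign +
signature = (1, 1, 0)

Answer: (1, 1, 0)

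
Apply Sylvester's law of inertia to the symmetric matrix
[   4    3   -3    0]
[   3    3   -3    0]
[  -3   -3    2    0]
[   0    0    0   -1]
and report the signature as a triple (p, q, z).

step 0: pivot 4 → sign +
step 1: pivot 3/4 → sign +
step 2: pivot -1 → sign −
step 3: pivot -1 → sign −
signature = (2, 2, 0)

Answer: (2, 2, 0)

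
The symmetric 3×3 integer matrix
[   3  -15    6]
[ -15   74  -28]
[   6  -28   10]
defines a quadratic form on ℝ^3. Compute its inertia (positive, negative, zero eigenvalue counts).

step 0: pivot 3 → sign +
step 1: pivot -1 → sign −
step 2: pivot 2 → sign +
signature = (2, 1, 0)

Answer: (2, 1, 0)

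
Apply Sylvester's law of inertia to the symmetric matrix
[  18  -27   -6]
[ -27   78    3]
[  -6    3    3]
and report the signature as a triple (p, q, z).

step 0: pivot 18 → sign +
step 1: pivot 75/2 → sign +
step 2: pivot 1/25 → sign +
signature = (3, 0, 0)

Answer: (3, 0, 0)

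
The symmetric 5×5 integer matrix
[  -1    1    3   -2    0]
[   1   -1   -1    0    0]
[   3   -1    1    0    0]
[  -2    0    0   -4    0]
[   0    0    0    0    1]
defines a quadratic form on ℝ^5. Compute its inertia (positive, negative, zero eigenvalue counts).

step 0: pivot -1 → sign −
step 1: pivot 10 → sign +
step 2: pivot -2/5 → sign −
step 3: pivot -2 → sign −
step 4: pivot 1 → sign +
signature = (2, 3, 0)

Answer: (2, 3, 0)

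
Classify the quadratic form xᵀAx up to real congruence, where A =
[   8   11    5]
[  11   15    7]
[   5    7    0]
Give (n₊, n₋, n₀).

Answer: (1, 2, 0)

Derivation:
step 0: pivot 8 → sign +
step 1: pivot -1/8 → sign −
step 2: pivot -3 → sign −
signature = (1, 2, 0)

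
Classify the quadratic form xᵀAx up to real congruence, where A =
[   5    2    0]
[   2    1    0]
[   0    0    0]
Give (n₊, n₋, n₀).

step 0: pivot 5 → sign +
step 1: pivot 1/5 → sign +
step 2: row/col 2 already zero → sign 0
signature = (2, 0, 1)

Answer: (2, 0, 1)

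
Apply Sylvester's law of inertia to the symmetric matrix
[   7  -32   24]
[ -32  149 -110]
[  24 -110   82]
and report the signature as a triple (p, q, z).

Answer: (2, 1, 0)

Derivation:
step 0: pivot 7 → sign +
step 1: pivot 19/7 → sign +
step 2: pivot -6/19 → sign −
signature = (2, 1, 0)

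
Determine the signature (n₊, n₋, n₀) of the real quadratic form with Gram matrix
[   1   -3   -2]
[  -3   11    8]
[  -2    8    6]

step 0: pivot 1 → sign +
step 1: pivot 2 → sign +
step 2: row/col 2 already zero → sign 0
signature = (2, 0, 1)

Answer: (2, 0, 1)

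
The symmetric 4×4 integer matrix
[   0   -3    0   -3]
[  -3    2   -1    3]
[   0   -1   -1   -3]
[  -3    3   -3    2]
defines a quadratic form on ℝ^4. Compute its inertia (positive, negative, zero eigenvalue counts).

Answer: (2, 2, 0)

Derivation:
step 0: pivot 2 → sign +
step 1: pivot -9/2 → sign −
step 2: pivot -1 → sign −
step 3: pivot 2 → sign +
signature = (2, 2, 0)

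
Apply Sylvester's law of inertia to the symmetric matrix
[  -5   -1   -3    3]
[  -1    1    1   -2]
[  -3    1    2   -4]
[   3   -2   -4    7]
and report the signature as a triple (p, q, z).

Answer: (2, 2, 0)

Derivation:
step 0: pivot -5 → sign −
step 1: pivot 6/5 → sign +
step 2: pivot 5/3 → sign +
step 3: pivot -1/10 → sign −
signature = (2, 2, 0)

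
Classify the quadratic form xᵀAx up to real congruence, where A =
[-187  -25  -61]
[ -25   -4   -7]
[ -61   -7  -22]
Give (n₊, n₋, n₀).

step 0: pivot -187 → sign −
step 1: pivot -123/187 → sign −
step 2: pivot -3/41 → sign −
signature = (0, 3, 0)

Answer: (0, 3, 0)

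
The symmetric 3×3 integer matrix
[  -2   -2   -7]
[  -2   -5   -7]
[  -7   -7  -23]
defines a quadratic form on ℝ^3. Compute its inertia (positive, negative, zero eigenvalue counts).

Answer: (1, 2, 0)

Derivation:
step 0: pivot -2 → sign −
step 1: pivot -3 → sign −
step 2: pivot 3/2 → sign +
signature = (1, 2, 0)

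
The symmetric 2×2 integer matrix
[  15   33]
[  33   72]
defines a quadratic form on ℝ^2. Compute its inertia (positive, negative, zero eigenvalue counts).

Answer: (1, 1, 0)

Derivation:
step 0: pivot 15 → sign +
step 1: pivot -3/5 → sign −
signature = (1, 1, 0)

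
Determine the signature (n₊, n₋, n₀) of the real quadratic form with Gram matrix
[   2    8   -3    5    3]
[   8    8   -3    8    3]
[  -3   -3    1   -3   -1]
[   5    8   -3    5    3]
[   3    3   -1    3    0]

Answer: (1, 4, 0)

Derivation:
step 0: pivot 2 → sign +
step 1: pivot -24 → sign −
step 2: pivot -1/8 → sign −
step 3: pivot -3/2 → sign −
step 4: pivot -1 → sign −
signature = (1, 4, 0)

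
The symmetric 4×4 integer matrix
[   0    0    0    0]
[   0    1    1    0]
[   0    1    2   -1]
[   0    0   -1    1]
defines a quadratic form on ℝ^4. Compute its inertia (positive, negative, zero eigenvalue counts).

step 0: pivot 1 → sign +
step 1: pivot 1 → sign +
step 2: row/col 2 already zero → sign 0
step 3: row/col 3 already zero → sign 0
signature = (2, 0, 2)

Answer: (2, 0, 2)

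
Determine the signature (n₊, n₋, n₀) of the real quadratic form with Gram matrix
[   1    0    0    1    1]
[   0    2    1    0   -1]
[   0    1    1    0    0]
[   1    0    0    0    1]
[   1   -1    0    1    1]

Answer: (3, 2, 0)

Derivation:
step 0: pivot 1 → sign +
step 1: pivot 2 → sign +
step 2: pivot 1/2 → sign +
step 3: pivot -1 → sign −
step 4: pivot -1 → sign −
signature = (3, 2, 0)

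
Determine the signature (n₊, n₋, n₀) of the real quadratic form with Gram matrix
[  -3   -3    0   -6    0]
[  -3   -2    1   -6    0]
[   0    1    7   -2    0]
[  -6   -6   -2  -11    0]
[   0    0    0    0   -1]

Answer: (3, 2, 0)

Derivation:
step 0: pivot -3 → sign −
step 1: pivot 1 → sign +
step 2: pivot 6 → sign +
step 3: pivot 1/3 → sign +
step 4: pivot -1 → sign −
signature = (3, 2, 0)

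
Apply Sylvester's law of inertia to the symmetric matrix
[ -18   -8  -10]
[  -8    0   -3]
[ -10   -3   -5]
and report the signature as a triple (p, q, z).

Answer: (1, 2, 0)

Derivation:
step 0: pivot -18 → sign −
step 1: pivot 32/9 → sign +
step 2: pivot -1/32 → sign −
signature = (1, 2, 0)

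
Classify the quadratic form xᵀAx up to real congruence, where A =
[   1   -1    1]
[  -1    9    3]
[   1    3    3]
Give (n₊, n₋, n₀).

Answer: (2, 0, 1)

Derivation:
step 0: pivot 1 → sign +
step 1: pivot 8 → sign +
step 2: row/col 2 already zero → sign 0
signature = (2, 0, 1)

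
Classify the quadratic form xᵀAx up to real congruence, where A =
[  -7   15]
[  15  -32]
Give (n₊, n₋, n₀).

Answer: (1, 1, 0)

Derivation:
step 0: pivot -7 → sign −
step 1: pivot 1/7 → sign +
signature = (1, 1, 0)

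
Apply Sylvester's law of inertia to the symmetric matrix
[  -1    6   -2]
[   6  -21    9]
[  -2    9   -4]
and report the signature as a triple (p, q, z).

Answer: (1, 2, 0)

Derivation:
step 0: pivot -1 → sign −
step 1: pivot 15 → sign +
step 2: pivot -3/5 → sign −
signature = (1, 2, 0)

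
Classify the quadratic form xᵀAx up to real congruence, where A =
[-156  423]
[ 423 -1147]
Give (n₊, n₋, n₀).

step 0: pivot -156 → sign −
step 1: pivot -1/52 → sign −
signature = (0, 2, 0)

Answer: (0, 2, 0)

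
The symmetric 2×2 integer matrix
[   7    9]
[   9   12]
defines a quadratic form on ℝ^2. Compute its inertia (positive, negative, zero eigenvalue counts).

step 0: pivot 7 → sign +
step 1: pivot 3/7 → sign +
signature = (2, 0, 0)

Answer: (2, 0, 0)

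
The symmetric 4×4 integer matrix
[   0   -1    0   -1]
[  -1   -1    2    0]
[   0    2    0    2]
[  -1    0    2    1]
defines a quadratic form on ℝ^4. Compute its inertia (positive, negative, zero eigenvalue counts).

step 0: pivot -1 → sign −
step 1: pivot 1 → sign +
step 2: row/col 2 already zero → sign 0
step 3: row/col 3 already zero → sign 0
signature = (1, 1, 2)

Answer: (1, 1, 2)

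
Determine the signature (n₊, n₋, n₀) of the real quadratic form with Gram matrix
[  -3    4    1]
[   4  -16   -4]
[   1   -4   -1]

step 0: pivot -3 → sign −
step 1: pivot -32/3 → sign −
step 2: row/col 2 already zero → sign 0
signature = (0, 2, 1)

Answer: (0, 2, 1)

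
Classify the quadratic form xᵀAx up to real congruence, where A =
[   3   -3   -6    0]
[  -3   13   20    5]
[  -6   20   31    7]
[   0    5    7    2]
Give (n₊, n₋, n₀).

step 0: pivot 3 → sign +
step 1: pivot 10 → sign +
step 2: pivot -3/5 → sign −
step 3: pivot -1/2 → sign −
signature = (2, 2, 0)

Answer: (2, 2, 0)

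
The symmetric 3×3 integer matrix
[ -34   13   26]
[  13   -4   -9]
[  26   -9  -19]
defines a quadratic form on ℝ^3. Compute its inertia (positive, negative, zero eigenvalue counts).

Answer: (1, 2, 0)

Derivation:
step 0: pivot -34 → sign −
step 1: pivot 33/34 → sign +
step 2: pivot -1/33 → sign −
signature = (1, 2, 0)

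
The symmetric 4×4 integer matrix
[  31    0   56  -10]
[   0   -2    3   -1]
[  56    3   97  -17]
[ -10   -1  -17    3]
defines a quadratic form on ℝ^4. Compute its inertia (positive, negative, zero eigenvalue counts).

Answer: (2, 2, 0)

Derivation:
step 0: pivot 31 → sign +
step 1: pivot -2 → sign −
step 2: pivot 21/62 → sign +
step 3: pivot -2/7 → sign −
signature = (2, 2, 0)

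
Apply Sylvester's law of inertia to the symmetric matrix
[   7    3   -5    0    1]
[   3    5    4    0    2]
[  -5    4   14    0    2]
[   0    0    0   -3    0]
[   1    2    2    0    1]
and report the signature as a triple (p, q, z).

Answer: (4, 1, 0)

Derivation:
step 0: pivot 7 → sign +
step 1: pivot 26/7 → sign +
step 2: pivot 7/26 → sign +
step 3: pivot -3 → sign −
step 4: pivot 1/7 → sign +
signature = (4, 1, 0)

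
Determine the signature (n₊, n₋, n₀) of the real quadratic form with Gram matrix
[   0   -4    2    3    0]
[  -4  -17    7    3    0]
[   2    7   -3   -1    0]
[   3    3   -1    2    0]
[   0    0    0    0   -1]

step 0: pivot -17 → sign −
step 1: pivot 16/17 → sign +
step 2: pivot -1/4 → sign −
step 3: pivot -3/2 → sign −
step 4: pivot -1 → sign −
signature = (1, 4, 0)

Answer: (1, 4, 0)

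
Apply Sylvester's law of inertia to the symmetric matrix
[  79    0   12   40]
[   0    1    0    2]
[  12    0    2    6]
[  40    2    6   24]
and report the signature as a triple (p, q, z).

Answer: (3, 1, 0)

Derivation:
step 0: pivot 79 → sign +
step 1: pivot 1 → sign +
step 2: pivot 14/79 → sign +
step 3: pivot -2/7 → sign −
signature = (3, 1, 0)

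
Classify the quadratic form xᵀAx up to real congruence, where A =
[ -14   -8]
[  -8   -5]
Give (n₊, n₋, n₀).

step 0: pivot -14 → sign −
step 1: pivot -3/7 → sign −
signature = (0, 2, 0)

Answer: (0, 2, 0)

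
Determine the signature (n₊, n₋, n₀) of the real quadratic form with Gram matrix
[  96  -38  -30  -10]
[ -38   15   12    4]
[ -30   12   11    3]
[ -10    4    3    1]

step 0: pivot 96 → sign +
step 1: pivot -1/24 → sign −
step 2: pivot 2 → sign +
step 3: row/col 3 already zero → sign 0
signature = (2, 1, 1)

Answer: (2, 1, 1)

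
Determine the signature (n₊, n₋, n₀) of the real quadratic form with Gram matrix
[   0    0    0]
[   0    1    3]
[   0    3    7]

step 0: pivot 1 → sign +
step 1: pivot -2 → sign −
step 2: row/col 2 already zero → sign 0
signature = (1, 1, 1)

Answer: (1, 1, 1)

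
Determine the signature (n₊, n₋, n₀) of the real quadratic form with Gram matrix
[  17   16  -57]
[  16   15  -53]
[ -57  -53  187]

Answer: (2, 1, 0)

Derivation:
step 0: pivot 17 → sign +
step 1: pivot -1/17 → sign −
step 2: pivot 3 → sign +
signature = (2, 1, 0)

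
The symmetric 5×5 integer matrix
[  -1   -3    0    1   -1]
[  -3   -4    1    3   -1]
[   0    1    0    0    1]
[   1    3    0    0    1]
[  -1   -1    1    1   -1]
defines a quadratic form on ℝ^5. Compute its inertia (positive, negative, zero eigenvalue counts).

step 0: pivot -1 → sign −
step 1: pivot 5 → sign +
step 2: pivot -1/5 → sign −
step 3: pivot 1 → sign +
step 4: pivot 1 → sign +
signature = (3, 2, 0)

Answer: (3, 2, 0)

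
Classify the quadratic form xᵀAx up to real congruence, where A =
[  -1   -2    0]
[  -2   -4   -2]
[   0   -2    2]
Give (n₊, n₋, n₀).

Answer: (1, 2, 0)

Derivation:
step 0: pivot -1 → sign −
step 1: pivot 2 → sign +
step 2: pivot -2 → sign −
signature = (1, 2, 0)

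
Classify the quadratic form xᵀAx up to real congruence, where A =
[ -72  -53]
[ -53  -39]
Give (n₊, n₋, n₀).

Answer: (1, 1, 0)

Derivation:
step 0: pivot -72 → sign −
step 1: pivot 1/72 → sign +
signature = (1, 1, 0)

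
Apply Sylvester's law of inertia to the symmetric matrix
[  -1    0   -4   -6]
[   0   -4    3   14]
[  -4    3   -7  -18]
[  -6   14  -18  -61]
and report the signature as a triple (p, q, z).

Answer: (1, 3, 0)

Derivation:
step 0: pivot -1 → sign −
step 1: pivot -4 → sign −
step 2: pivot 45/4 → sign +
step 3: pivot -1/5 → sign −
signature = (1, 3, 0)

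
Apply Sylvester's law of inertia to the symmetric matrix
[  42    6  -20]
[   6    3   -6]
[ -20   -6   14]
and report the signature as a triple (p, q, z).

step 0: pivot 42 → sign +
step 1: pivot 15/7 → sign +
step 2: pivot -2/15 → sign −
signature = (2, 1, 0)

Answer: (2, 1, 0)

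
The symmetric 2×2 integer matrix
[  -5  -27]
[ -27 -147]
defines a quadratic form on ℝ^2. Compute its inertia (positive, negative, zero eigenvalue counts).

step 0: pivot -5 → sign −
step 1: pivot -6/5 → sign −
signature = (0, 2, 0)

Answer: (0, 2, 0)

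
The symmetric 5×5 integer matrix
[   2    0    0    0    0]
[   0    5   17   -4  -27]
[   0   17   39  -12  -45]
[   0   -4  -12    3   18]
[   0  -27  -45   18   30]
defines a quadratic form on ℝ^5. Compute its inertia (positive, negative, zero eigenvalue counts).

Answer: (3, 2, 0)

Derivation:
step 0: pivot 2 → sign +
step 1: pivot 5 → sign +
step 2: pivot -94/5 → sign −
step 3: pivot -3/47 → sign −
step 4: pivot 3 → sign +
signature = (3, 2, 0)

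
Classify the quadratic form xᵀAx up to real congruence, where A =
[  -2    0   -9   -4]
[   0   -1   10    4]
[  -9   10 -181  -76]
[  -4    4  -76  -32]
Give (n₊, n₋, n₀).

Answer: (0, 3, 1)

Derivation:
step 0: pivot -2 → sign −
step 1: pivot -1 → sign −
step 2: pivot -81/2 → sign −
step 3: row/col 3 already zero → sign 0
signature = (0, 3, 1)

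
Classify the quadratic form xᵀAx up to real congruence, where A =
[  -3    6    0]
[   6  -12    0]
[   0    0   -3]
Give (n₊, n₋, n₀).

step 0: pivot -3 → sign −
step 1: pivot -3 → sign −
step 2: row/col 2 already zero → sign 0
signature = (0, 2, 1)

Answer: (0, 2, 1)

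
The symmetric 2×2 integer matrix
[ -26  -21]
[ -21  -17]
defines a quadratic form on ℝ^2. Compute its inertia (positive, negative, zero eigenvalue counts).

Answer: (0, 2, 0)

Derivation:
step 0: pivot -26 → sign −
step 1: pivot -1/26 → sign −
signature = (0, 2, 0)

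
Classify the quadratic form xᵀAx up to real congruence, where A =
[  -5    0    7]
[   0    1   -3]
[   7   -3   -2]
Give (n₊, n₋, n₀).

Answer: (1, 2, 0)

Derivation:
step 0: pivot -5 → sign −
step 1: pivot 1 → sign +
step 2: pivot -6/5 → sign −
signature = (1, 2, 0)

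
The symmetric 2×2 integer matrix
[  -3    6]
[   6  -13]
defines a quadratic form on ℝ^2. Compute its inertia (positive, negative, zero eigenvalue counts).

step 0: pivot -3 → sign −
step 1: pivot -1 → sign −
signature = (0, 2, 0)

Answer: (0, 2, 0)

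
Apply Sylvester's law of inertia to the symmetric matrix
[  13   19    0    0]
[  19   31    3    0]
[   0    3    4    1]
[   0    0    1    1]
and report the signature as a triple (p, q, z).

step 0: pivot 13 → sign +
step 1: pivot 42/13 → sign +
step 2: pivot 17/14 → sign +
step 3: pivot 3/17 → sign +
signature = (4, 0, 0)

Answer: (4, 0, 0)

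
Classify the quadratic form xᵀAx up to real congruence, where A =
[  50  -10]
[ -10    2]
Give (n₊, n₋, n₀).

step 0: pivot 50 → sign +
step 1: row/col 1 already zero → sign 0
signature = (1, 0, 1)

Answer: (1, 0, 1)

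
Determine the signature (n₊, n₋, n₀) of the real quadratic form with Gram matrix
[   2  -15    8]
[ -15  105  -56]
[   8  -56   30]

Answer: (2, 1, 0)

Derivation:
step 0: pivot 2 → sign +
step 1: pivot -15/2 → sign −
step 2: pivot 2/15 → sign +
signature = (2, 1, 0)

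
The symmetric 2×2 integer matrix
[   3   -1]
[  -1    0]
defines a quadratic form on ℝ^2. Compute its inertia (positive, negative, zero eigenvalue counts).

Answer: (1, 1, 0)

Derivation:
step 0: pivot 3 → sign +
step 1: pivot -1/3 → sign −
signature = (1, 1, 0)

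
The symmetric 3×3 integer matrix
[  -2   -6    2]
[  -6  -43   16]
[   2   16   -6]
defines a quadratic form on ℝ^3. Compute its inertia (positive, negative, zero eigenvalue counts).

step 0: pivot -2 → sign −
step 1: pivot -25 → sign −
step 2: row/col 2 already zero → sign 0
signature = (0, 2, 1)

Answer: (0, 2, 1)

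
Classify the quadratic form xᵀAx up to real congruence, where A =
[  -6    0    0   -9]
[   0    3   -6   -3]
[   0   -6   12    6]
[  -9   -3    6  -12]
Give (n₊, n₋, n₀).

Answer: (1, 2, 1)

Derivation:
step 0: pivot -6 → sign −
step 1: pivot 3 → sign +
step 2: pivot -3/2 → sign −
step 3: row/col 3 already zero → sign 0
signature = (1, 2, 1)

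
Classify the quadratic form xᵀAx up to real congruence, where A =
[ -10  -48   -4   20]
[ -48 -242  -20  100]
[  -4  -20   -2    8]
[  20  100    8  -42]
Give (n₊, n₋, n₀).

Answer: (0, 4, 0)

Derivation:
step 0: pivot -10 → sign −
step 1: pivot -58/5 → sign −
step 2: pivot -10/29 → sign −
step 3: pivot -2/5 → sign −
signature = (0, 4, 0)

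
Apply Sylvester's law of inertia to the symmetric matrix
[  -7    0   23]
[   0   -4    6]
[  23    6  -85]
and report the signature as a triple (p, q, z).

Answer: (0, 3, 0)

Derivation:
step 0: pivot -7 → sign −
step 1: pivot -4 → sign −
step 2: pivot -3/7 → sign −
signature = (0, 3, 0)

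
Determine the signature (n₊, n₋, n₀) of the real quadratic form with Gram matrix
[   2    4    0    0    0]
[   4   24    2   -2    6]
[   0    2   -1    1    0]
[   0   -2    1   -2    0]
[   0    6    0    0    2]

step 0: pivot 2 → sign +
step 1: pivot 16 → sign +
step 2: pivot -5/4 → sign −
step 3: pivot -1 → sign −
step 4: pivot 1/5 → sign +
signature = (3, 2, 0)

Answer: (3, 2, 0)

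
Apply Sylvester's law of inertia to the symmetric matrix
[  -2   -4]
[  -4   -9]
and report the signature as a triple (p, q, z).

step 0: pivot -2 → sign −
step 1: pivot -1 → sign −
signature = (0, 2, 0)

Answer: (0, 2, 0)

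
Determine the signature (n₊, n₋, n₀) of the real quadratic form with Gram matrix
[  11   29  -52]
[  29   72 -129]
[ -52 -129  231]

step 0: pivot 11 → sign +
step 1: pivot -49/11 → sign −
step 2: pivot -6/49 → sign −
signature = (1, 2, 0)

Answer: (1, 2, 0)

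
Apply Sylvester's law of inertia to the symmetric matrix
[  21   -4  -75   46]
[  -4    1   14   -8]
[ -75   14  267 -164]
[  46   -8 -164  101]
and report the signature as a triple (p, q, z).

step 0: pivot 21 → sign +
step 1: pivot 5/21 → sign +
step 2: pivot -6/5 → sign −
step 3: pivot -1 → sign −
signature = (2, 2, 0)

Answer: (2, 2, 0)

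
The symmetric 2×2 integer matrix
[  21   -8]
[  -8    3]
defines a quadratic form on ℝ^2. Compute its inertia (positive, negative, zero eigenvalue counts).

Answer: (1, 1, 0)

Derivation:
step 0: pivot 21 → sign +
step 1: pivot -1/21 → sign −
signature = (1, 1, 0)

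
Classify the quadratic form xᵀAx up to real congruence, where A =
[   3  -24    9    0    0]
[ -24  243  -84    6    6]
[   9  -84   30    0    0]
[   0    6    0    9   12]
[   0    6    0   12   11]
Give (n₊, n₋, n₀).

step 0: pivot 3 → sign +
step 1: pivot 51 → sign +
step 2: pivot 3/17 → sign +
step 3: pivot -3 → sign −
step 4: pivot -1 → sign −
signature = (3, 2, 0)

Answer: (3, 2, 0)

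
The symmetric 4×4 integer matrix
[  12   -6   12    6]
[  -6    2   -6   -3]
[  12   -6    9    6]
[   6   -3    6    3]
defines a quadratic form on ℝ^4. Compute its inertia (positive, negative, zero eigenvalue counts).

step 0: pivot 12 → sign +
step 1: pivot -1 → sign −
step 2: pivot -3 → sign −
step 3: row/col 3 already zero → sign 0
signature = (1, 2, 1)

Answer: (1, 2, 1)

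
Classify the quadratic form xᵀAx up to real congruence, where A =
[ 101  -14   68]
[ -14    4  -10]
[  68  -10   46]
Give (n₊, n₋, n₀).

step 0: pivot 101 → sign +
step 1: pivot 208/101 → sign +
step 2: pivot 3/52 → sign +
signature = (3, 0, 0)

Answer: (3, 0, 0)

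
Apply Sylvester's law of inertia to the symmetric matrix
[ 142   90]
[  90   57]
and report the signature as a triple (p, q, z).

Answer: (1, 1, 0)

Derivation:
step 0: pivot 142 → sign +
step 1: pivot -3/71 → sign −
signature = (1, 1, 0)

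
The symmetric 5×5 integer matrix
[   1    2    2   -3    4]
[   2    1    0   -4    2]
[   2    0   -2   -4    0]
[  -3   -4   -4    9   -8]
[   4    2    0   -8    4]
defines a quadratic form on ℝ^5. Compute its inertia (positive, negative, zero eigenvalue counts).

Answer: (2, 2, 1)

Derivation:
step 0: pivot 1 → sign +
step 1: pivot -3 → sign −
step 2: pivot -2/3 → sign −
step 3: pivot 2 → sign +
step 4: row/col 4 already zero → sign 0
signature = (2, 2, 1)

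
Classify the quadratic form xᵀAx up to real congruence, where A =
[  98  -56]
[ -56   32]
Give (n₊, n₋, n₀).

step 0: pivot 98 → sign +
step 1: row/col 1 already zero → sign 0
signature = (1, 0, 1)

Answer: (1, 0, 1)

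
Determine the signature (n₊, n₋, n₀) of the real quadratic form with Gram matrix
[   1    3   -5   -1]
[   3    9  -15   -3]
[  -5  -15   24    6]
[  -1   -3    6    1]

Answer: (2, 1, 1)

Derivation:
step 0: pivot 1 → sign +
step 1: pivot -1 → sign −
step 2: pivot 1 → sign +
step 3: row/col 3 already zero → sign 0
signature = (2, 1, 1)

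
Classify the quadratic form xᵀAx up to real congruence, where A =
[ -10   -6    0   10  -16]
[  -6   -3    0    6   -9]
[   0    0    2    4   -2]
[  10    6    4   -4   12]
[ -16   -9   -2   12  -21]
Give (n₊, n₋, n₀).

step 0: pivot -10 → sign −
step 1: pivot 3/5 → sign +
step 2: pivot 2 → sign +
step 3: pivot -2 → sign −
step 4: pivot 2 → sign +
signature = (3, 2, 0)

Answer: (3, 2, 0)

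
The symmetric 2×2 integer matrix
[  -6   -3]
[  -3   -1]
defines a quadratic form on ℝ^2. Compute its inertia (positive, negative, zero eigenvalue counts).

step 0: pivot -6 → sign −
step 1: pivot 1/2 → sign +
signature = (1, 1, 0)

Answer: (1, 1, 0)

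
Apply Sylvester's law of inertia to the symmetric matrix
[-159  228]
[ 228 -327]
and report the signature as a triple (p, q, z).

step 0: pivot -159 → sign −
step 1: pivot -3/53 → sign −
signature = (0, 2, 0)

Answer: (0, 2, 0)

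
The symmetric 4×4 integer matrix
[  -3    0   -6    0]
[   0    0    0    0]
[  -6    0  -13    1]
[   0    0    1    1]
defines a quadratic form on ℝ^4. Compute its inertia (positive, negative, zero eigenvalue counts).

step 0: pivot -3 → sign −
step 1: pivot -1 → sign −
step 2: pivot 2 → sign +
step 3: row/col 3 already zero → sign 0
signature = (1, 2, 1)

Answer: (1, 2, 1)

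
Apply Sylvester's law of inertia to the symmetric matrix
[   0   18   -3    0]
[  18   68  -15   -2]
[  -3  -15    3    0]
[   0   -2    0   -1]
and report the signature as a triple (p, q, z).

step 0: pivot 68 → sign +
step 1: pivot -81/17 → sign −
step 2: pivot -1/9 → sign −
step 3: row/col 3 already zero → sign 0
signature = (1, 2, 1)

Answer: (1, 2, 1)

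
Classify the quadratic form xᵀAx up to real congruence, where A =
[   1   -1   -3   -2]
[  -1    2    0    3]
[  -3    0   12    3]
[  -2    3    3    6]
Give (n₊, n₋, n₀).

step 0: pivot 1 → sign +
step 1: pivot 1 → sign +
step 2: pivot -6 → sign −
step 3: pivot 1 → sign +
signature = (3, 1, 0)

Answer: (3, 1, 0)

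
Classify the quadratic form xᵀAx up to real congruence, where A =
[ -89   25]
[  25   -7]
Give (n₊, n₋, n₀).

Answer: (1, 1, 0)

Derivation:
step 0: pivot -89 → sign −
step 1: pivot 2/89 → sign +
signature = (1, 1, 0)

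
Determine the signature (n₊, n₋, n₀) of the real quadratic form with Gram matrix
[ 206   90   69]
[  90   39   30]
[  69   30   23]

step 0: pivot 206 → sign +
step 1: pivot -33/103 → sign −
step 2: pivot -1/22 → sign −
signature = (1, 2, 0)

Answer: (1, 2, 0)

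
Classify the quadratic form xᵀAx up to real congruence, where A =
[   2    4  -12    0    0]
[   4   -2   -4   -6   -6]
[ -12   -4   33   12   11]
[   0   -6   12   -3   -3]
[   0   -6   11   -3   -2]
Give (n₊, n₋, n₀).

step 0: pivot 2 → sign +
step 1: pivot -10 → sign −
step 2: pivot 1 → sign +
step 3: pivot 3/5 → sign +
step 4: row/col 4 already zero → sign 0
signature = (3, 1, 1)

Answer: (3, 1, 1)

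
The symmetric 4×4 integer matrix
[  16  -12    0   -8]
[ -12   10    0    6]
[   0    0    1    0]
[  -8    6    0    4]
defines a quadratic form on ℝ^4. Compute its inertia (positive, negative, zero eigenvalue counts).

step 0: pivot 16 → sign +
step 1: pivot 1 → sign +
step 2: pivot 1 → sign +
step 3: row/col 3 already zero → sign 0
signature = (3, 0, 1)

Answer: (3, 0, 1)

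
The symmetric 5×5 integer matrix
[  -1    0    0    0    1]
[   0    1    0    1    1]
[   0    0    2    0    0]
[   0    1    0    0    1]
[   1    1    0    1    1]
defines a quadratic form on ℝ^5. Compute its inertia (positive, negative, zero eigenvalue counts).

step 0: pivot -1 → sign −
step 1: pivot 1 → sign +
step 2: pivot 2 → sign +
step 3: pivot -1 → sign −
step 4: pivot 1 → sign +
signature = (3, 2, 0)

Answer: (3, 2, 0)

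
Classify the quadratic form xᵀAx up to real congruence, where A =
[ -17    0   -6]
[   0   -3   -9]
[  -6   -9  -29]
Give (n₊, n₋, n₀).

Answer: (1, 2, 0)

Derivation:
step 0: pivot -17 → sign −
step 1: pivot -3 → sign −
step 2: pivot 2/17 → sign +
signature = (1, 2, 0)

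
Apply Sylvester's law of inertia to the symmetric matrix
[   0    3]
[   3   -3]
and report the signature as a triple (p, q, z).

Answer: (1, 1, 0)

Derivation:
step 0: pivot -3 → sign −
step 1: pivot 3 → sign +
signature = (1, 1, 0)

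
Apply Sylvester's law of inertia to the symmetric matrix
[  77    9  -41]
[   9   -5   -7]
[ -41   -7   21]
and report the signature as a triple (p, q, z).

Answer: (1, 2, 0)

Derivation:
step 0: pivot 77 → sign +
step 1: pivot -466/77 → sign −
step 2: pivot -6/233 → sign −
signature = (1, 2, 0)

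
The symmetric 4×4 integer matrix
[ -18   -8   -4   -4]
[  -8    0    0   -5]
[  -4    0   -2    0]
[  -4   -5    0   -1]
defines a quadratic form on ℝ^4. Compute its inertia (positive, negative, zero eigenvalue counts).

Answer: (2, 2, 0)

Derivation:
step 0: pivot -18 → sign −
step 1: pivot 32/9 → sign +
step 2: pivot -2 → sign −
step 3: pivot 3/32 → sign +
signature = (2, 2, 0)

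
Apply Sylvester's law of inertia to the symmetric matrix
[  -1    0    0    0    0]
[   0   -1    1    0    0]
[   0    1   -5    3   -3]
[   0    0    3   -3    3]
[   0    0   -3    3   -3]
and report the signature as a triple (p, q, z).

Answer: (0, 4, 1)

Derivation:
step 0: pivot -1 → sign −
step 1: pivot -1 → sign −
step 2: pivot -4 → sign −
step 3: pivot -3/4 → sign −
step 4: row/col 4 already zero → sign 0
signature = (0, 4, 1)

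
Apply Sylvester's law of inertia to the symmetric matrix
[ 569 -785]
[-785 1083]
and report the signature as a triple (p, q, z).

Answer: (2, 0, 0)

Derivation:
step 0: pivot 569 → sign +
step 1: pivot 2/569 → sign +
signature = (2, 0, 0)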